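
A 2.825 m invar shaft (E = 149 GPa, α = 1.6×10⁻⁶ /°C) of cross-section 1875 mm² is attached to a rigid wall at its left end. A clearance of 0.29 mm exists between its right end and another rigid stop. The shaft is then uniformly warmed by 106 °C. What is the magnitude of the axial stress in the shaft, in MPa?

σ ≈ 9.97 MPa (compressive)

If the wall were absent the shaft would grow by αΔT L = 1.6×10⁻⁶ × 106 × 2825 = 0.4791 mm.
After closing the 0.29 mm clearance, 0.4791 − 0.29 = 0.1891 mm of expansion remains to be suppressed by the wall.
That suppressed elongation corresponds to σ = E·Δ/L = 149×10³ × 0.1891/2825 = 9.975 MPa.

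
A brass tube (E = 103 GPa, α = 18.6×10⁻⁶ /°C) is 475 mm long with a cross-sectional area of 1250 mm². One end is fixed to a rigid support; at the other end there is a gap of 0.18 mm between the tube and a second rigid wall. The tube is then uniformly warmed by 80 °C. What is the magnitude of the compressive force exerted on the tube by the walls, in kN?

P ≈ 143 kN

If the wall were absent the tube would grow by αΔT L = 18.6×10⁻⁶ × 80 × 475 = 0.7068 mm.
This exceeds the 0.18 mm gap, so the wall pushes back. The portion of expansion that must be recovered elastically is δ_free − gap = 0.7068 − 0.18 = 0.5268 mm.
That suppressed elongation corresponds to σ = E·Δ/L = 103×10³ × 0.5268/475 = 114.2 MPa.
Force on the wall = σA = 114.2 × 1250 mm² = 142.8 kN.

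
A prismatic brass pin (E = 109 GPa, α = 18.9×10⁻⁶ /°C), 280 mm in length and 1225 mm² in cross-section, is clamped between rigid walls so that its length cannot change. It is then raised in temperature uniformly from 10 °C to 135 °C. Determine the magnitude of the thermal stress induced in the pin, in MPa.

Because both ends are immovable the net strain is zero, and the suppressed thermal strain is αΔT = 18.9×10⁻⁶ × 125 = 2362.5×10⁻⁶.
The stress required to suppress this strain is σ = Eε = 109×10³ × 2362.5×10⁻⁶ = 257.5 MPa, compressive since the pin is trying to expand.

σ ≈ 258 MPa (compressive)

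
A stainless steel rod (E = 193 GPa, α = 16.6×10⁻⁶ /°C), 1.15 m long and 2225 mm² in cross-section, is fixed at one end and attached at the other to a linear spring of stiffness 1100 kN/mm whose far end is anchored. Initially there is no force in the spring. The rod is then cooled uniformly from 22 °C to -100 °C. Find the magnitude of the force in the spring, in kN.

Free thermal contraction: δ_free = αΔT L = 16.6×10⁻⁶ × 122 × 1150 = 2.329 mm.
With a force P in the spring, the elastic change of the rod is PL/(AE) and that of the spring is P/k; compatibility requires their sum to equal δ_free.
P [ L/(AE) + 1/k ] = δ_free → P [ 1150/(2225×193×10³) + 1/(1100×10³) ] = 2.329.
P = 2.329 / 3.587×10⁻⁶ = 649300 N.

P ≈ 649 kN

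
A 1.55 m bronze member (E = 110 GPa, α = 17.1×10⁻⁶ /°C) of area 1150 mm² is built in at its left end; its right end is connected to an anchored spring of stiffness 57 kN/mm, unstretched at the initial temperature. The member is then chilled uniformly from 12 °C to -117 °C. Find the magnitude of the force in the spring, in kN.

P ≈ 115 kN

If the spring were absent the member would shorten by αΔT L = 17.1×10⁻⁶ × 129 × 1550 = 3.419 mm.
Let P be the tensile force in the spring. The member extends elastically by PL/(AE) and the spring stretches by P/k; together these equal δ_free.
P [ L/(AE) + 1/k ] = δ_free → P [ 1550/(1150×110×10³) + 1/(57×10³) ] = 3.419.
P = 3.419 / 2.98×10⁻⁵ = 114700 N.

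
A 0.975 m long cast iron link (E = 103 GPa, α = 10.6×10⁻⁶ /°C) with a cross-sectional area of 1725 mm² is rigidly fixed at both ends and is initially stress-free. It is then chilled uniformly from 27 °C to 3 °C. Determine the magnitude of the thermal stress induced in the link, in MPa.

The supports are rigid, so the total axial strain is zero. The restrained thermal strain is ε = αΔT = 10.6×10⁻⁶ × 24 = 254.4×10⁻⁶.
Hence σ = E·αΔT = 103×10³ × 254.4×10⁻⁶ = 26.2 MPa, tensile.

σ ≈ 26.2 MPa (tensile)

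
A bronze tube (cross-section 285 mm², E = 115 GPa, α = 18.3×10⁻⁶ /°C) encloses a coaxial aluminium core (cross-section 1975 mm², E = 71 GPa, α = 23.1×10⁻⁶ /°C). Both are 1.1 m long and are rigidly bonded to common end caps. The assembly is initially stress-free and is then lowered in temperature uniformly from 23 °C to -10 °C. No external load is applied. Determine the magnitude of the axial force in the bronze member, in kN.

Equilibrium of a rigid end plate with no external load gives equal and opposite internal forces ±P in the two members. Since α_{aluminium} > α_{bronze}, cooling drives the aluminium into tension and the bronze into compression.
Equating the net (thermal + elastic) strains gives |α₁ − α₂|·ΔT = P·[1/(A₁E₁) + 1/(A₂E₂)].
|α₁ − α₂|·ΔT = 4.8×10⁻⁶ × 33 = 0.0001584.
1/(A₁E₁) + 1/(A₂E₂) = 1/(285×115×10³) + 1/(1975×71×10³) = 3.764×10⁻⁸ N⁻¹.
P = 0.0001584 / 3.764×10⁻⁸ = 4208 N = 4.208 kN.

P ≈ 4.21 kN (compressive in the bronze)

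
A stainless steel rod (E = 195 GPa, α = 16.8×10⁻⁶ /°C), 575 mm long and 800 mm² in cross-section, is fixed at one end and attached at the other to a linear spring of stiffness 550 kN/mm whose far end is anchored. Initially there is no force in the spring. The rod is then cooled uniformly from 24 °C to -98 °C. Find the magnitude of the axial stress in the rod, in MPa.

σ ≈ 268 MPa (tensile)

Free thermal contraction: δ_free = αΔT L = 16.8×10⁻⁶ × 122 × 575 = 1.179 mm.
With a force P in the spring, the elastic change of the rod is PL/(AE) and that of the spring is P/k; compatibility requires their sum to equal δ_free.
So P = δ_free / [L/(AE) + 1/k] = 1.179 / [ 575/(800×195×10³) + 1/(550×10³) ].
P = 1.179 / 5.504×10⁻⁶ = 214100 N.
σ = P/A = 214100/800 = 267.6 MPa.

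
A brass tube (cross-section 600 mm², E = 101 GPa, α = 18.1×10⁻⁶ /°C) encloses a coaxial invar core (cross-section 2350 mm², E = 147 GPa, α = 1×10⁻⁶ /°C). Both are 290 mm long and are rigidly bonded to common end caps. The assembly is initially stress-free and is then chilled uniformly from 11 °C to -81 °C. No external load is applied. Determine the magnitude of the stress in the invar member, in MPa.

Both members must finish at the same length. With the larger α, the brass tends to over-contract; the plates restrain it, putting the brass in tension and the invar in compression. With no external load the two internal forces are equal and opposite, magnitude P.
Setting the final lengths equal and cancelling L: (α₁ − α₂)ΔT = P/(A₁E₁) + P/(A₂E₂).
|α₁ − α₂|·ΔT = 17.1×10⁻⁶ × 92 = 0.001573.
1/(A₁E₁) + 1/(A₂E₂) = 1/(600×101×10³) + 1/(2350×147×10³) = 1.94×10⁻⁸ N⁻¹.
So P = 0.001573 / 1.94×10⁻⁸ = 81.11 kN.
σ_{invar} = P/A₂ = 81110/2350 = 34.51 MPa, compressive.

σ ≈ 34.5 MPa (compressive)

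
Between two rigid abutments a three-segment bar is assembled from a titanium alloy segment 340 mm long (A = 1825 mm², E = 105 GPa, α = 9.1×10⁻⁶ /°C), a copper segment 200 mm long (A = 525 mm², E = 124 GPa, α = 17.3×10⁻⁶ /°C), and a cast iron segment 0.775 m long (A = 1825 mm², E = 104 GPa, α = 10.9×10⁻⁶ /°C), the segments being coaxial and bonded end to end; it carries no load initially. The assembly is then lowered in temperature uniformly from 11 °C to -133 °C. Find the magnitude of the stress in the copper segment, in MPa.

If the supports were absent, the total length change would be Σ αᵢΔT Lᵢ = 9.1×10⁻⁶×144×340 + 17.3×10⁻⁶×144×200 + 10.9×10⁻⁶×144×775 = 2.16 mm.
Since the ends are fixed, an axial force P builds up, equal in every segment, with P · Σ Lᵢ/(AᵢEᵢ) = δ_free.
Σ Lᵢ/(AᵢEᵢ) = 340/(1825×105×10³) + 200/(525×124×10³) + 775/(1825×104×10³) = 8.93×10⁻⁶ mm/N.
Hence P = δ_free / Σ(L/AE) = 2.16/8.93×10⁻⁶ = 241.9 kN (tensile).
σ_{copper} = P / A = 241900 / 525 = 460.8 MPa.

σ ≈ 461 MPa (tensile)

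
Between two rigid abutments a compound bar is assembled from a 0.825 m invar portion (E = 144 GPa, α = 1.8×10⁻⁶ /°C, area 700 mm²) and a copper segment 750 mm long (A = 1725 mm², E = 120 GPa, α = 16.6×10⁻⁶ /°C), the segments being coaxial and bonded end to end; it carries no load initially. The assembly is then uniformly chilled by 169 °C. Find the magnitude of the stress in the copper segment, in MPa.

Free thermal contraction of the whole bar: Σ αᵢΔT Lᵢ = 1.8×10⁻⁶×169×825 + 16.6×10⁻⁶×169×750 = 2.355 mm.
The walls prevent any net length change, so an axial force P (same in every segment) develops. Compatibility: P · Σ Lᵢ/(AᵢEᵢ) = δ_free.
Σ Lᵢ/(AᵢEᵢ) = 825/(700×144×10³) + 750/(1725×120×10³) = 1.181×10⁻⁵ mm/N.
So P = 2.355 / 1.181×10⁻⁵ = 199.4 kN, tensile.
σ_{copper} = P / A = 199400 / 1725 = 115.6 MPa.

σ ≈ 116 MPa (tensile)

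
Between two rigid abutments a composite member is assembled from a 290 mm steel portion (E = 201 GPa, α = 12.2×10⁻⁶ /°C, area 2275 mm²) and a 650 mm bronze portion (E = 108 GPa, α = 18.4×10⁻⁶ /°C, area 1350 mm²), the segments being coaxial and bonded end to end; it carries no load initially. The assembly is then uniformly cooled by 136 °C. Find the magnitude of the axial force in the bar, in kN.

With the walls removed the bar would change length by δ_free = Σ αᵢΔT Lᵢ = 12.2×10⁻⁶×136×290 + 18.4×10⁻⁶×136×650 = 2.108 mm.
The rigid supports impose zero overall length change; the single axial force P common to all segments must satisfy P Σ Lᵢ/(AᵢEᵢ) = δ_free.
The series flexibility is Σ Lᵢ/(AᵢEᵢ) = 290/(2275×201×10³) + 650/(1350×108×10³) = 5.092×10⁻⁶ mm/N.
P = 2.108 / 5.092×10⁻⁶ = 413900 N = 413.9 kN, tensile.

P ≈ 414 kN (tensile)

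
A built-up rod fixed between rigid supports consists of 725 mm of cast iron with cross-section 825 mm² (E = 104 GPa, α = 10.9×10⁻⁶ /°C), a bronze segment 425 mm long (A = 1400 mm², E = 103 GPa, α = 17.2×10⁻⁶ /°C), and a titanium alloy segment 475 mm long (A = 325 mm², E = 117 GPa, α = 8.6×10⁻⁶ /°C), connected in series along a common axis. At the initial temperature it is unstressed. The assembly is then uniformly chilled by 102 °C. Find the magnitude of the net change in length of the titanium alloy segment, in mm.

With the walls removed the bar would change length by δ_free = Σ αᵢΔT Lᵢ = 10.9×10⁻⁶×102×725 + 17.2×10⁻⁶×102×425 + 8.6×10⁻⁶×102×475 = 1.968 mm.
The rigid supports impose zero overall length change; the single axial force P common to all segments must satisfy P Σ Lᵢ/(AᵢEᵢ) = δ_free.
The series flexibility is Σ Lᵢ/(AᵢEᵢ) = 725/(825×104×10³) + 425/(1400×103×10³) + 475/(325×117×10³) = 2.389×10⁻⁵ mm/N.
Hence P = δ_free / Σ(L/AE) = 1.968/2.389×10⁻⁵ = 82.4 kN (tensile).
For the titanium alloy segment, free thermal change = 8.6×10⁻⁶×102×475 = 0.4167 mm and elastic change from P = 82400×475/(325×117×10³) = 1.029 mm; these oppose, so the net change is 0.613 mm (segment lengthens).

|ΔL| ≈ 0.613 mm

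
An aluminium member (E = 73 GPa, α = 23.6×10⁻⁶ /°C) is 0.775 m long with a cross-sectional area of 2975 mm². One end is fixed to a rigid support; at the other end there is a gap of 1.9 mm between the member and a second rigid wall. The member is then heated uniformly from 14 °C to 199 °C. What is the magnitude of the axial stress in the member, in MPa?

σ ≈ 140 MPa (compressive)

If the wall were absent the member would grow by αΔT L = 23.6×10⁻⁶ × 185 × 775 = 3.384 mm.
This exceeds the 1.9 mm gap, so the wall pushes back. The portion of expansion that must be recovered elastically is δ_free − gap = 3.384 − 1.9 = 1.484 mm.
Compatibility: PL/(AE) = 1.484 mm, so σ = P/A = E × (1.484/775) = 139.8 MPa.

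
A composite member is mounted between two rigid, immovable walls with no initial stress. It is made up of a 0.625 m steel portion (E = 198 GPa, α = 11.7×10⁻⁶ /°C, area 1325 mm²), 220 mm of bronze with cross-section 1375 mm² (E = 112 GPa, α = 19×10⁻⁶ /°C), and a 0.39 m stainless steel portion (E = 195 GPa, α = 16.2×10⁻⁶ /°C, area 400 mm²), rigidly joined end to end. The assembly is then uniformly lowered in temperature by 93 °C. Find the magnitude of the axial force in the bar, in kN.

If the supports were absent, the total length change would be Σ αᵢΔT Lᵢ = 11.7×10⁻⁶×93×625 + 19×10⁻⁶×93×220 + 16.2×10⁻⁶×93×390 = 1.656 mm.
The rigid supports impose zero overall length change; the single axial force P common to all segments must satisfy P Σ Lᵢ/(AᵢEᵢ) = δ_free.
Σ Lᵢ/(AᵢEᵢ) = 625/(1325×198×10³) + 220/(1375×112×10³) + 390/(400×195×10³) = 8.811×10⁻⁶ mm/N.
Hence P = δ_free / Σ(L/AE) = 1.656/8.811×10⁻⁶ = 188 kN (tensile).

P ≈ 188 kN (tensile)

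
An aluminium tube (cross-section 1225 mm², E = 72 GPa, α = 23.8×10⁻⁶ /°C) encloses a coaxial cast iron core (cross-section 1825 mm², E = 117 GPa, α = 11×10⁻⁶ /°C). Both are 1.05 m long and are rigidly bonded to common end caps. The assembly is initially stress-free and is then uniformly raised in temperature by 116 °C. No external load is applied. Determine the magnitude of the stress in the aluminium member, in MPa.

Both members must finish at the same length. With the larger α, the aluminium tends to over-expand; the plates restrain it, putting the aluminium in compression and the cast iron in tension. With no external load the two internal forces are equal and opposite, magnitude P.
Compatibility of the two members (thermal + elastic change equal): (α₁ − α₂)ΔT = P·[1/(A₁E₁) + 1/(A₂E₂)].
|α₁ − α₂|·ΔT = 12.8×10⁻⁶ × 116 = 0.001485.
1/(A₁E₁) + 1/(A₂E₂) = 1/(1225×72×10³) + 1/(1825×117×10³) = 1.602×10⁻⁸ N⁻¹.
P = 0.001485 / 1.602×10⁻⁸ = 92680 N = 92.68 kN.
σ_{aluminium} = P/A₁ = 92680/1225 = 75.66 MPa, compressive.

σ ≈ 75.7 MPa (compressive)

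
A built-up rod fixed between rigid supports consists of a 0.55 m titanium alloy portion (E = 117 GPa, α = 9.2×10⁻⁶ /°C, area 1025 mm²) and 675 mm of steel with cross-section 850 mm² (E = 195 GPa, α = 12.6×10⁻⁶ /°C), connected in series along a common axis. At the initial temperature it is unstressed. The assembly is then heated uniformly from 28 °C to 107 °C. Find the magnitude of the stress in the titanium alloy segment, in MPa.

With the walls removed the bar would change length by δ_free = Σ αᵢΔT Lᵢ = 9.2×10⁻⁶×79×550 + 12.6×10⁻⁶×79×675 = 1.072 mm.
The walls prevent any net length change, so an axial force P (same in every segment) develops. Compatibility: P · Σ Lᵢ/(AᵢEᵢ) = δ_free.
Σ Lᵢ/(AᵢEᵢ) = 550/(1025×117×10³) + 675/(850×195×10³) = 8.659×10⁻⁶ mm/N.
Hence P = δ_free / Σ(L/AE) = 1.072/8.659×10⁻⁶ = 123.8 kN (compressive).
σ_{titanium alloy} = P / A = 123800 / 1025 = 120.7 MPa.

σ ≈ 121 MPa (compressive)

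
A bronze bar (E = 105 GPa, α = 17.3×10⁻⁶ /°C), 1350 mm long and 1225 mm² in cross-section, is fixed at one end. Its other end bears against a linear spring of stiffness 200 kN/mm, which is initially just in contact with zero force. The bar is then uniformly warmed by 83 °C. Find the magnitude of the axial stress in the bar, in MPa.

Free thermal expansion: δ_free = αΔT L = 17.3×10⁻⁶ × 83 × 1350 = 1.938 mm.
With a force P in the spring, the elastic change of the bar is PL/(AE) and that of the spring is P/k; compatibility requires their sum to equal δ_free.
So P = δ_free / [L/(AE) + 1/k] = 1.938 / [ 1350/(1225×105×10³) + 1/(200×10³) ].
P = 1.938 / 1.55×10⁻⁵ = 125100 N.
σ = P/A = 125100/1225 = 102.1 MPa.

σ ≈ 102 MPa (compressive)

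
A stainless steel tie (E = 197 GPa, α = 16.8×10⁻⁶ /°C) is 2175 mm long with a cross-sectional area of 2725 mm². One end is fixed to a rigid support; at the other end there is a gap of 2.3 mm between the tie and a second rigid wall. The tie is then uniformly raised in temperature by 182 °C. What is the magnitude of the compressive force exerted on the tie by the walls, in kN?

P ≈ 1070 kN

Unrestrained expansion: δ_free = αΔT L = 16.8×10⁻⁶ × 182 × 2175 = 6.65 mm.
The gap closes (δ_free > 2.3 mm) and the wall then resists a further 6.65 − 2.3 = 4.35 mm of expansion.
That suppressed elongation corresponds to σ = E·Δ/L = 197×10³ × 4.35/2175 = 394 MPa.
P = σA = 394 × 2725 = 1074 kN.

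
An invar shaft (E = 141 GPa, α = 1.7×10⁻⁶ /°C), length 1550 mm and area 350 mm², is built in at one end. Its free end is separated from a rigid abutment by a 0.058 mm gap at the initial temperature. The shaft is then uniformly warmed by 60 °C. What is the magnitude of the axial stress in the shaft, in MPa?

Free thermal elongation = αΔT L = 1.7×10⁻⁶ × 60 × 1550 = 0.1581 mm.
The gap closes (δ_free > 0.058 mm) and the wall then resists a further 0.1581 − 0.058 = 0.1001 mm of expansion.
Compatibility: PL/(AE) = 0.1001 mm, so σ = P/A = E × (0.1001/1550) = 9.106 MPa.

σ ≈ 9.11 MPa (compressive)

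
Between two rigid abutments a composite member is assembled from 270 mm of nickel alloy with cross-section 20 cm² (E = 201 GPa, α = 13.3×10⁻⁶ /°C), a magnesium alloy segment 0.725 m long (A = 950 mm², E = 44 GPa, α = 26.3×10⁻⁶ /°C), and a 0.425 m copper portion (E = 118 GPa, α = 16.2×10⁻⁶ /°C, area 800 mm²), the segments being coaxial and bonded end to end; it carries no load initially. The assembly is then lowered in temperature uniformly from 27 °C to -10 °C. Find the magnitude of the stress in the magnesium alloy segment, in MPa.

σ ≈ 51.1 MPa (tensile)

With the walls removed the bar would change length by δ_free = Σ αᵢΔT Lᵢ = 13.3×10⁻⁶×37×270 + 26.3×10⁻⁶×37×725 + 16.2×10⁻⁶×37×425 = 1.093 mm.
Since the ends are fixed, an axial force P builds up, equal in every segment, with P · Σ Lᵢ/(AᵢEᵢ) = δ_free.
The series flexibility is Σ Lᵢ/(AᵢEᵢ) = 270/(2000×201×10³) + 725/(950×44×10³) + 425/(800×118×10³) = 2.252×10⁻⁵ mm/N.
So P = 1.093 / 2.252×10⁻⁵ = 48.54 kN, tensile.
σ_{magnesium alloy} = P / A = 48540 / 950 = 51.1 MPa.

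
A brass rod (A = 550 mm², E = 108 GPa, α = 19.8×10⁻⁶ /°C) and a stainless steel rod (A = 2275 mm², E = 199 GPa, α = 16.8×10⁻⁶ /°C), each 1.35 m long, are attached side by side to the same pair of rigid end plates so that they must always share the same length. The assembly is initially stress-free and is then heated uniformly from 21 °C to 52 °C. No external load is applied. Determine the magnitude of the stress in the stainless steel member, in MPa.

Equilibrium of a rigid end plate with no external load gives equal and opposite internal forces ±P in the two members. Since α_{brass} > α_{stainless steel}, heating drives the brass into compression and the stainless steel into tension.
Compatibility of the two members (thermal + elastic change equal): (α₁ − α₂)ΔT = P·[1/(A₁E₁) + 1/(A₂E₂)].
|α₁ − α₂|·ΔT = 3×10⁻⁶ × 31 = 9.3×10⁻⁵.
1/(A₁E₁) + 1/(A₂E₂) = 1/(550×108×10³) + 1/(2275×199×10³) = 1.904×10⁻⁸ N⁻¹.
P = 9.3×10⁻⁵ / 1.904×10⁻⁸ = 4883 N = 4.883 kN.
σ_{stainless steel} = P/A₂ = 4883/2275 = 2.147 MPa, tensile.

σ ≈ 2.15 MPa (tensile)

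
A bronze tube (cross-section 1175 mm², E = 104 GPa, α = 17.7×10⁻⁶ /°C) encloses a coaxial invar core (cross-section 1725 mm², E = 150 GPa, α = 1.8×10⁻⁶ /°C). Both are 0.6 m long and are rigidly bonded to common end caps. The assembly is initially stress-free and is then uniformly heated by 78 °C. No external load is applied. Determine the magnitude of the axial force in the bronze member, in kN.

Both members must finish at the same length. With the larger α, the bronze tends to over-expand; the plates restrain it, putting the bronze in compression and the invar in tension. With no external load the two internal forces are equal and opposite, magnitude P.
Compatibility of the two members (thermal + elastic change equal): (α₁ − α₂)ΔT = P·[1/(A₁E₁) + 1/(A₂E₂)].
|α₁ − α₂|·ΔT = 15.9×10⁻⁶ × 78 = 0.00124.
1/(A₁E₁) + 1/(A₂E₂) = 1/(1175×104×10³) + 1/(1725×150×10³) = 1.205×10⁻⁸ N⁻¹.
So P = 0.00124 / 1.205×10⁻⁸ = 102.9 kN.

P ≈ 103 kN (compressive in the bronze)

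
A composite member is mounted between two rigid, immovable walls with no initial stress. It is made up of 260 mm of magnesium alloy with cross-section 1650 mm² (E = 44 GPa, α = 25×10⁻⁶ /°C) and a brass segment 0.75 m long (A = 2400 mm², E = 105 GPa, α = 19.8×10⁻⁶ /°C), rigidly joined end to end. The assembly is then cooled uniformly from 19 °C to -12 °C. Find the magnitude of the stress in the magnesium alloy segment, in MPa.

Free thermal contraction of the whole bar: Σ αᵢΔT Lᵢ = 25×10⁻⁶×31×260 + 19.8×10⁻⁶×31×750 = 0.6618 mm.
The rigid supports impose zero overall length change; the single axial force P common to all segments must satisfy P Σ Lᵢ/(AᵢEᵢ) = δ_free.
The series flexibility is Σ Lᵢ/(AᵢEᵢ) = 260/(1650×44×10³) + 750/(2400×105×10³) = 6.557×10⁻⁶ mm/N.
P = 0.6618 / 6.557×10⁻⁶ = 100900 N = 100.9 kN, tensile.
σ_{magnesium alloy} = P / A = 100900 / 1650 = 61.17 MPa.

σ ≈ 61.2 MPa (tensile)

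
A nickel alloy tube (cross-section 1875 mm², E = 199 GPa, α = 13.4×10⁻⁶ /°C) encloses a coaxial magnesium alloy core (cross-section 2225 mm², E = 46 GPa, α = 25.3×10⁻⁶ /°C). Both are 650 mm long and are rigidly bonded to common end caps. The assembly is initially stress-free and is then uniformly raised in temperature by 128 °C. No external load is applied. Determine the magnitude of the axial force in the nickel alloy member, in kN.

Equilibrium of a rigid end plate with no external load gives equal and opposite internal forces ±P in the two members. Since α_{magnesium alloy} > α_{nickel alloy}, heating drives the magnesium alloy into compression and the nickel alloy into tension.
Compatibility of the two members (thermal + elastic change equal): (α₁ − α₂)ΔT = P·[1/(A₁E₁) + 1/(A₂E₂)].
|α₁ − α₂|·ΔT = 11.9×10⁻⁶ × 128 = 0.001523.
1/(A₁E₁) + 1/(A₂E₂) = 1/(1875×199×10³) + 1/(2225×46×10³) = 1.245×10⁻⁸ N⁻¹.
So P = 0.001523 / 1.245×10⁻⁸ = 122.3 kN.

P ≈ 122 kN (tensile in the nickel alloy)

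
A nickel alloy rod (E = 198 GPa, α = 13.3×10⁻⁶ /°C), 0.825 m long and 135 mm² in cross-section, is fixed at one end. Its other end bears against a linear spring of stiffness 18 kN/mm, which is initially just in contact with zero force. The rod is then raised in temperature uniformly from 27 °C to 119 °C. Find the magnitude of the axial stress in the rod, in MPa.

Free thermal expansion: δ_free = αΔT L = 13.3×10⁻⁶ × 92 × 825 = 1.009 mm.
Let P be the compressive force at the spring. The rod shortens elastically by PL/(AE) and the spring compresses by P/k; together these equal δ_free.
So P = δ_free / [L/(AE) + 1/k] = 1.009 / [ 825/(135×198×10³) + 1/(18×10³) ].
P = 1.009 / 8.642×10⁻⁵ = 11680 N.
σ = P/A = 11680/135 = 86.53 MPa.

σ ≈ 86.5 MPa (compressive)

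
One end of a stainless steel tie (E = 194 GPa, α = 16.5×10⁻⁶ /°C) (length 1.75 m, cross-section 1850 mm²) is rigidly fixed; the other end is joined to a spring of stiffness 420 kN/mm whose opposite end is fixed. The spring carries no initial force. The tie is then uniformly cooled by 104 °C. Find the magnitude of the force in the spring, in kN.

P ≈ 414 kN

The unrestrained thermal change is αΔT L = 16.5×10⁻⁶ × 104 × 1750 = 3.003 mm.
With a force P in the spring, the elastic change of the tie is PL/(AE) and that of the spring is P/k; compatibility requires their sum to equal δ_free.
P [ L/(AE) + 1/k ] = δ_free → P [ 1750/(1850×194×10³) + 1/(420×10³) ] = 3.003.
P = 3.003 / 7.257×10⁻⁶ = 413800 N.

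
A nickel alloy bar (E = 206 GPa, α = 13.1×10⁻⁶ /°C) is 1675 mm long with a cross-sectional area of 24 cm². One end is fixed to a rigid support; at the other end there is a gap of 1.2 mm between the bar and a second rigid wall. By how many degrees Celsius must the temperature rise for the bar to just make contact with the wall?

Contact occurs when the free expansion equals the gap: αΔT L = 1.2 mm.
ΔT = 1.2 / (13.1×10⁻⁶ × 1675) = 54.69 °C.

ΔT ≈ 54.7 °C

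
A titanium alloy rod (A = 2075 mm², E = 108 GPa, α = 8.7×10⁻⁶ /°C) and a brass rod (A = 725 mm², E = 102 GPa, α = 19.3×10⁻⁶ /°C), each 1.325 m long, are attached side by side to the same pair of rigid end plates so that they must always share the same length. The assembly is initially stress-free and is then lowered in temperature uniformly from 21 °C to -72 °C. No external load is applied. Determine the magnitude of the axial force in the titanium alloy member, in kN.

P ≈ 54.8 kN (compressive in the titanium alloy)

Both members must finish at the same length. With the larger α, the brass tends to over-contract; the plates restrain it, putting the brass in tension and the titanium alloy in compression. With no external load the two internal forces are equal and opposite, magnitude P.
Equating the net (thermal + elastic) strains gives |α₁ − α₂|·ΔT = P·[1/(A₁E₁) + 1/(A₂E₂)].
|α₁ − α₂|·ΔT = 10.6×10⁻⁶ × 93 = 0.0009858.
1/(A₁E₁) + 1/(A₂E₂) = 1/(2075×108×10³) + 1/(725×102×10³) = 1.798×10⁻⁸ N⁻¹.
So P = 0.0009858 / 1.798×10⁻⁸ = 54.81 kN.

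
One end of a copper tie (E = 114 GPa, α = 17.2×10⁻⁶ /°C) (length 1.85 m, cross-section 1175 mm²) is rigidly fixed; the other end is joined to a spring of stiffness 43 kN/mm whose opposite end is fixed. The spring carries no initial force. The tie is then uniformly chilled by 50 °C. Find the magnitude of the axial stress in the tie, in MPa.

If the spring were absent the tie would shorten by αΔT L = 17.2×10⁻⁶ × 50 × 1850 = 1.591 mm.
With a force P in the spring, the elastic change of the tie is PL/(AE) and that of the spring is P/k; compatibility requires their sum to equal δ_free.
P [ L/(AE) + 1/k ] = δ_free → P [ 1850/(1175×114×10³) + 1/(43×10³) ] = 1.591.
P = 1.591 / 3.707×10⁻⁵ = 42920 N.
σ = P/A = 42920/1175 = 36.53 MPa.

σ ≈ 36.5 MPa (tensile)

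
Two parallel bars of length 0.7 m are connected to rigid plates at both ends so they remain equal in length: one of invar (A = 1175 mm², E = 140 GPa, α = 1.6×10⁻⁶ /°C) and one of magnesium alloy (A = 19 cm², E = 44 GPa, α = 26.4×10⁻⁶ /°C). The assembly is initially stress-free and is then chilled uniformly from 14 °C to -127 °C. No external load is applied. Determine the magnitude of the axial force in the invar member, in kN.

The magnesium alloy has the larger α, so on cooling it would change length more than the invar if both were free. The rigid plates force a common final length, so the magnesium alloy is put into tension and the invar into compression, with equal and opposite forces P (no external load).
Setting the final lengths equal and cancelling L: (α₁ − α₂)ΔT = P/(A₁E₁) + P/(A₂E₂).
|α₁ − α₂|·ΔT = 24.8×10⁻⁶ × 141 = 0.003497.
1/(A₁E₁) + 1/(A₂E₂) = 1/(1175×140×10³) + 1/(1900×44×10³) = 1.804×10⁻⁸ N⁻¹.
P = 0.003497 / 1.804×10⁻⁸ = 193800 N = 193.8 kN.

P ≈ 194 kN (compressive in the invar)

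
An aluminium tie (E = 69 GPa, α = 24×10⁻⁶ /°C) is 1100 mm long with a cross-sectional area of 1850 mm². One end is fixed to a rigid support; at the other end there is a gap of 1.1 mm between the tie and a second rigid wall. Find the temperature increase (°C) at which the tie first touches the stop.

Contact occurs when the free expansion equals the gap: αΔT L = 1.1 mm.
So ΔT = g/(αL) = 1.1/(24×10⁻⁶ × 1100) = 41.67 °C.

ΔT ≈ 41.7 °C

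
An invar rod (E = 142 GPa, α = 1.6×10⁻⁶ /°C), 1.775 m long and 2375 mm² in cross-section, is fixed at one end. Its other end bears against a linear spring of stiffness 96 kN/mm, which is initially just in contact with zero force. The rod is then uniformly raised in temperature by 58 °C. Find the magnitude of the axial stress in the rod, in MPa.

σ ≈ 4.42 MPa (compressive)

If the spring were absent the rod would lengthen by αΔT L = 1.6×10⁻⁶ × 58 × 1775 = 0.1647 mm.
Let P be the compressive force at the spring. The rod shortens elastically by PL/(AE) and the spring compresses by P/k; together these equal δ_free.
So P = δ_free / [L/(AE) + 1/k] = 0.1647 / [ 1775/(2375×142×10³) + 1/(96×10³) ].
P = 0.1647 / 1.568×10⁻⁵ = 10510 N.
σ = P/A = 10510/2375 = 4.423 MPa.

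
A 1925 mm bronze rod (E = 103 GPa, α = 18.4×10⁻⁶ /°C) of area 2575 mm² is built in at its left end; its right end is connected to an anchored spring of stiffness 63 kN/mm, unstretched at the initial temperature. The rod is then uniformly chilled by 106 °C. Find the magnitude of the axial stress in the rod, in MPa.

If the spring were absent the rod would shorten by αΔT L = 18.4×10⁻⁶ × 106 × 1925 = 3.755 mm.
Let P be the tensile force in the spring. The rod extends elastically by PL/(AE) and the spring stretches by P/k; together these equal δ_free.
P [ L/(AE) + 1/k ] = δ_free → P [ 1925/(2575×103×10³) + 1/(63×10³) ] = 3.755.
P = 3.755 / 2.313×10⁻⁵ = 162300 N.
σ = P/A = 162300/2575 = 63.04 MPa.

σ ≈ 63 MPa (tensile)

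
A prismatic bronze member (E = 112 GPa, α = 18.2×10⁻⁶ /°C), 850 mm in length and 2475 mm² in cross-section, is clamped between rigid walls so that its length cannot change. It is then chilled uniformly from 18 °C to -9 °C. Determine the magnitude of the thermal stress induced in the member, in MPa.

σ ≈ 55 MPa (tensile)

Because both ends are immovable the net strain is zero, and the suppressed thermal strain is αΔT = 18.2×10⁻⁶ × 27 = 491.4×10⁻⁶.
The stress required to suppress this strain is σ = Eε = 112×10³ × 491.4×10⁻⁶ = 55.04 MPa, tensile since the member is trying to contract.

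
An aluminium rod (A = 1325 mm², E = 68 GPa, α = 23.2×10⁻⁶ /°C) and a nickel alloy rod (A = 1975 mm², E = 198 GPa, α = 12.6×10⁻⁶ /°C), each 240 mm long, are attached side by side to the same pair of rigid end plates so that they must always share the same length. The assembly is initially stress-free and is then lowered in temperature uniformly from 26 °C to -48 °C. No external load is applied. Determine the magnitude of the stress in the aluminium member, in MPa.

Both members must finish at the same length. With the larger α, the aluminium tends to over-contract; the plates restrain it, putting the aluminium in tension and the nickel alloy in compression. With no external load the two internal forces are equal and opposite, magnitude P.
Compatibility of the two members (thermal + elastic change equal): (α₁ − α₂)ΔT = P·[1/(A₁E₁) + 1/(A₂E₂)].
|α₁ − α₂|·ΔT = 10.6×10⁻⁶ × 74 = 0.0007844.
1/(A₁E₁) + 1/(A₂E₂) = 1/(1325×68×10³) + 1/(1975×198×10³) = 1.366×10⁻⁸ N⁻¹.
P = 0.0007844 / 1.366×10⁻⁸ = 57440 N = 57.44 kN.
σ_{aluminium} = P/A₁ = 57440/1325 = 43.35 MPa, tensile.

σ ≈ 43.4 MPa (tensile)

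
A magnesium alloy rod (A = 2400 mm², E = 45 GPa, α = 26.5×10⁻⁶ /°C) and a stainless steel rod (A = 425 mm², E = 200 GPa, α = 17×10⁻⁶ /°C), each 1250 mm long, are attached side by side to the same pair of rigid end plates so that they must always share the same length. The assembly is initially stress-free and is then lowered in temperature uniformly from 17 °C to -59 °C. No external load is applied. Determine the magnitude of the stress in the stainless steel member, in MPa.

σ ≈ 80.8 MPa (compressive)

Both members must finish at the same length. With the larger α, the magnesium alloy tends to over-contract; the plates restrain it, putting the magnesium alloy in tension and the stainless steel in compression. With no external load the two internal forces are equal and opposite, magnitude P.
Setting the final lengths equal and cancelling L: (α₁ − α₂)ΔT = P/(A₁E₁) + P/(A₂E₂).
|α₁ − α₂|·ΔT = 9.5×10⁻⁶ × 76 = 0.000722.
1/(A₁E₁) + 1/(A₂E₂) = 1/(2400×45×10³) + 1/(425×200×10³) = 2.102×10⁻⁸ N⁻¹.
So P = 0.000722 / 2.102×10⁻⁸ = 34.34 kN.
σ_{stainless steel} = P/A₂ = 34340/425 = 80.8 MPa, compressive.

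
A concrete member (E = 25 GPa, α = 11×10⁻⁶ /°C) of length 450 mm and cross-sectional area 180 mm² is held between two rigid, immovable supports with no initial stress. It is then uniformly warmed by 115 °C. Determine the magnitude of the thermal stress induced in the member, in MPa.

Because both ends are immovable the net strain is zero, and the suppressed thermal strain is αΔT = 11×10⁻⁶ × 115 = 1265×10⁻⁶.
σ = EαΔT = 25×10³ × 11×10⁻⁶ × 115 = 31.62 MPa (compressive; the member is trying to expand).

σ ≈ 31.6 MPa (compressive)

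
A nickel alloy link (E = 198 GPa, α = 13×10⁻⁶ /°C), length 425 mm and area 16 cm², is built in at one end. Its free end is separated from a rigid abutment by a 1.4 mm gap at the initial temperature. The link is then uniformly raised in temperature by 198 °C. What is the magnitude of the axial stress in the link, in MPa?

Unrestrained expansion: δ_free = αΔT L = 13×10⁻⁶ × 198 × 425 = 1.094 mm.
This is smaller than the 1.4 mm clearance, so the link expands freely without reaching the stop — the stress is zero.

σ ≈ 0 MPa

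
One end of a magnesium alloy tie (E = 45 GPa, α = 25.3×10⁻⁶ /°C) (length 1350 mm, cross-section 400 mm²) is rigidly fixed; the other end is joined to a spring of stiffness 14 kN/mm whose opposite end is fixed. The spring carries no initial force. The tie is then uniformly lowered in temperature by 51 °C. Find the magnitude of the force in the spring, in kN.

If the spring were absent the tie would shorten by αΔT L = 25.3×10⁻⁶ × 51 × 1350 = 1.742 mm.
With a force P in the spring, the elastic change of the tie is PL/(AE) and that of the spring is P/k; compatibility requires their sum to equal δ_free.
So P = δ_free / [L/(AE) + 1/k] = 1.742 / [ 1350/(400×45×10³) + 1/(14×10³) ].
P = 1.742 / 0.0001464 = 11900 N.

P ≈ 11.9 kN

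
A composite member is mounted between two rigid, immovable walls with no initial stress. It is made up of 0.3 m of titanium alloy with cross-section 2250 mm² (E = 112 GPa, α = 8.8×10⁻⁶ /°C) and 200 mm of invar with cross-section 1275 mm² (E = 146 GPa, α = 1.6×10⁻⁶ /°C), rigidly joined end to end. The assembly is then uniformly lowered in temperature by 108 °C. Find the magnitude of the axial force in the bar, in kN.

P ≈ 141 kN (tensile)

Free thermal contraction of the whole bar: Σ αᵢΔT Lᵢ = 8.8×10⁻⁶×108×300 + 1.6×10⁻⁶×108×200 = 0.3197 mm.
The walls prevent any net length change, so an axial force P (same in every segment) develops. Compatibility: P · Σ Lᵢ/(AᵢEᵢ) = δ_free.
Σ Lᵢ/(AᵢEᵢ) = 300/(2250×112×10³) + 200/(1275×146×10³) = 2.265×10⁻⁶ mm/N.
P = 0.3197 / 2.265×10⁻⁶ = 141100 N = 141.1 kN, tensile.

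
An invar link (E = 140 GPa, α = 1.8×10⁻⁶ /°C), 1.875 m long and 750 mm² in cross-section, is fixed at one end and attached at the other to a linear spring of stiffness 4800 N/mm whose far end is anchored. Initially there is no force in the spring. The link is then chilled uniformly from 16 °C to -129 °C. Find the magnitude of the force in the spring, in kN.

P ≈ 2.16 kN

If the spring were absent the link would shorten by αΔT L = 1.8×10⁻⁶ × 145 × 1875 = 0.4894 mm.
Let P be the tensile force in the spring. The link extends elastically by PL/(AE) and the spring stretches by P/k; together these equal δ_free.
So P = δ_free / [L/(AE) + 1/k] = 0.4894 / [ 1875/(750×140×10³) + 1/(4800) ].
P = 0.4894 / 0.0002262 = 2164 N.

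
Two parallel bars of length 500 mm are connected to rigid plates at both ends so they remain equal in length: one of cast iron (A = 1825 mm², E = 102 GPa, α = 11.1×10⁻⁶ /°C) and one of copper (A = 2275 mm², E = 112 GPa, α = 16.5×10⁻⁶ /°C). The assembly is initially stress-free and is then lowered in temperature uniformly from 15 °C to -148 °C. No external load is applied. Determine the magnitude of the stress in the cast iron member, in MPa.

Equilibrium of a rigid end plate with no external load gives equal and opposite internal forces ±P in the two members. Since α_{copper} > α_{cast iron}, cooling drives the copper into tension and the cast iron into compression.
Compatibility of the two members (thermal + elastic change equal): (α₁ − α₂)ΔT = P·[1/(A₁E₁) + 1/(A₂E₂)].
|α₁ − α₂|·ΔT = 5.4×10⁻⁶ × 163 = 0.0008802.
1/(A₁E₁) + 1/(A₂E₂) = 1/(1825×102×10³) + 1/(2275×112×10³) = 9.297×10⁻⁹ N⁻¹.
So P = 0.0008802 / 9.297×10⁻⁹ = 94.68 kN.
σ_{cast iron} = P/A₁ = 94680/1825 = 51.88 MPa, compressive.

σ ≈ 51.9 MPa (compressive)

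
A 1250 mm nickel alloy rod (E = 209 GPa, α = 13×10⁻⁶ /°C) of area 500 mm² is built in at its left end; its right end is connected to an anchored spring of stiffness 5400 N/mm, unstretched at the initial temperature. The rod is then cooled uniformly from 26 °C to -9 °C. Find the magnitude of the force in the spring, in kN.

If the spring were absent the rod would shorten by αΔT L = 13×10⁻⁶ × 35 × 1250 = 0.5687 mm.
Let P be the tensile force in the spring. The rod extends elastically by PL/(AE) and the spring stretches by P/k; together these equal δ_free.
P [ L/(AE) + 1/k ] = δ_free → P [ 1250/(500×209×10³) + 1/(5400) ] = 0.5687.
P = 0.5687 / 0.0001971 = 2885 N.

P ≈ 2.88 kN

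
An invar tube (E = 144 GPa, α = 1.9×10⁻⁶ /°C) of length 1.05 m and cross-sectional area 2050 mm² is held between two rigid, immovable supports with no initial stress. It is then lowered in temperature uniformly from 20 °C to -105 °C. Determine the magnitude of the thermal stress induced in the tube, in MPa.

σ ≈ 34.2 MPa (tensile)

With length fixed, the mechanical strain must cancel the thermal strain αΔT = 1.9×10⁻⁶ × 125 = 237.5×10⁻⁶.
Hence σ = E·αΔT = 144×10³ × 237.5×10⁻⁶ = 34.2 MPa, tensile.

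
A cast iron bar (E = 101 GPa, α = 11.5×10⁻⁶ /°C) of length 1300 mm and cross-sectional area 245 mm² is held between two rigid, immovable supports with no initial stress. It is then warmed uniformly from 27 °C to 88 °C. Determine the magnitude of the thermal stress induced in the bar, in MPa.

σ ≈ 70.9 MPa (compressive)

The supports are rigid, so the total axial strain is zero. The restrained thermal strain is ε = αΔT = 11.5×10⁻⁶ × 61 = 701.5×10⁻⁶.
Hence σ = E·αΔT = 101×10³ × 701.5×10⁻⁶ = 70.85 MPa, compressive.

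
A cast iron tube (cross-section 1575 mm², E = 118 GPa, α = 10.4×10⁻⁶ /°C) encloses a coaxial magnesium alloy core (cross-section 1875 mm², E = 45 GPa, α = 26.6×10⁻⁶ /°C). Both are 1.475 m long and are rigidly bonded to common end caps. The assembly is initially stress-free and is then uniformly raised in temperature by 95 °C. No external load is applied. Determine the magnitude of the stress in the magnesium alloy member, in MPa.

Both members must finish at the same length. With the larger α, the magnesium alloy tends to over-expand; the plates restrain it, putting the magnesium alloy in compression and the cast iron in tension. With no external load the two internal forces are equal and opposite, magnitude P.
Compatibility of the two members (thermal + elastic change equal): (α₁ − α₂)ΔT = P·[1/(A₁E₁) + 1/(A₂E₂)].
|α₁ − α₂|·ΔT = 16.2×10⁻⁶ × 95 = 0.001539.
1/(A₁E₁) + 1/(A₂E₂) = 1/(1575×118×10³) + 1/(1875×45×10³) = 1.723×10⁻⁸ N⁻¹.
P = 0.001539 / 1.723×10⁻⁸ = 89310 N = 89.31 kN.
σ_{magnesium alloy} = P/A₂ = 89310/1875 = 47.63 MPa, compressive.

σ ≈ 47.6 MPa (compressive)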